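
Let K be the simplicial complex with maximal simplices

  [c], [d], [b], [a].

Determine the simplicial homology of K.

Take the total order a < b < c < d on the vertex set. Then K (dimension 0) consists of the simplices:

  0-simplices (4): a, b, c, d

so the chain groups are C_0 ≅ Z^4.

From H_k ≅ ker(∂_k) / im(∂_{k+1}) we obtain:

  H_0: rank C_0 − rank ∂_1 = 4 − 0 = 4, and there is no ∂_1, so H_0 ≅ Z^4.

H_0 ≅ Z^4.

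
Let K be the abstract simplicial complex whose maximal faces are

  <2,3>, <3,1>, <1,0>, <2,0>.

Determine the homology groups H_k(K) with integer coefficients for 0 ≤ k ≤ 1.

H_0 ≅ Z,  H_1 ≅ Z.

Order the vertices as 0 < 1 < 2 < 3. Listing each simplex with vertices in this order, K has dimension 1 with simplices:

  0-simplices (4): [0], [1], [2], [3]
  1-simplices (4): [0,1], [0,2], [1,3], [2,3]

Hence C_0 ≅ Z^4, C_1 ≅ Z^4.

The boundary map ∂_1: C_1 → C_0 maps an edge to its endpoints' difference, ∂[p,q] = q − p. For instance
  ∂[0,2] = [2] − [0].
As a 4×4 matrix over Z this has rank 3, with invariant factors (1,1,1).

Computing H_k = (kernel of ∂_k) / (image of ∂_{k+1}):

  H_0: rank C_0 − rank ∂_1 = 4 − 3 = 1, and the invariant factors of ∂_1 are all 1, so H_0 = Z.
  H_1: rank ker ∂_1 − rank ∂_2 = (4 − 3) − 0 = 1, and there is no ∂_2, so H_1 = Z.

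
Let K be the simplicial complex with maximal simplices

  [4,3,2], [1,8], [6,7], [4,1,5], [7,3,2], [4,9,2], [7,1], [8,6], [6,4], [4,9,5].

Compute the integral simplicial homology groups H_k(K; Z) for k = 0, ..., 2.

H_0 ≅ Z,  H_1 ≅ Z^3,  H_2 = 0.

K has 9 vertices, 16 edges, 5 triangles.
rank ∂_0 = 0, rank ∂_1 = 8 ⇒ b_0 = 9 − 0 − 8 = 1; all invariant factors of ∂_1 are 1 so no torsion. So H_0 = Z.
rank ∂_1 = 8, rank ∂_2 = 5 ⇒ b_1 = 16 − 8 − 5 = 3; all invariant factors of ∂_2 are 1 so no torsion. So H_1 = Z^3.
rank ∂_2 = 5, rank ∂_3 = 0 ⇒ b_2 = 5 − 5 − 0 = 0. So H_2 = 0.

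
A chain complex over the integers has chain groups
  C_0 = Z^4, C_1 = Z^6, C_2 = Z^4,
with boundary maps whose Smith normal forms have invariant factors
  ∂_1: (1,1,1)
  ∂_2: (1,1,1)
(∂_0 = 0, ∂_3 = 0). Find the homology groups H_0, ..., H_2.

H_0: b_0 = 4 − 0 − 3 = 1; torsion from ∂_1 factors > 1: none. So H_0 = Z.
H_1: b_1 = 6 − 3 − 3 = 0; torsion from ∂_2 factors > 1: none. So H_1 = 0.
H_2: b_2 = 4 − 3 − 0 = 1; torsion from ∂_3 factors > 1: none. So H_2 = Z.

H_0 = Z,  H_1 = 0,  H_2 = Z.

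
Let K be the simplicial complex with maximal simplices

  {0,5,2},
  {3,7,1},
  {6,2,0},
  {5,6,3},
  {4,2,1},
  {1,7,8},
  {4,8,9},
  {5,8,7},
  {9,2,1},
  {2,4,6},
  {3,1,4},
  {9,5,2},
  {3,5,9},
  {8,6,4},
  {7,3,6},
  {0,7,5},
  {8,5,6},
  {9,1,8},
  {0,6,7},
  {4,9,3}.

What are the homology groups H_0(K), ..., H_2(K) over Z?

H_0 ≅ Z,  H_1 ≅ Z ⊕ Z_2,  H_2 = 0.

Fix the vertex order 0 < 1 < 2 < 3 < 4 < 5 < 6 < 7 < 8 < 9 and write every simplex with vertices in increasing order. Then dim K = 2 and the simplices of K are:

  0-simplices (10): [0], [1], [2], [3], [4], [5], [6], [7], [8], [9]
  1-simplices (30): (30 of them)
  2-simplices (20): (20 of them)

giving chain groups C_0 ≅ Z^10, C_1 ≅ Z^30, C_2 ≅ Z^20.

∂_1: C_1 → C_0 is given by ∂[p,q] = [q] − [p]. For instance
  ∂[2,9] = [9] − [2].
This gives a 10×30 integer matrix of rank 9; reducing to Smith normal form yields diagonal entries (1,1,1,1,1,1,1,1,1).

∂_2: C_2 → C_1 acts by ∂[p,q,r] = [q,r] − [p,r] + [p,q]. For instance
  ∂[1,7,8] = [7,8] − [1,8] + [1,7],
  ∂[0,6,7] = [6,7] − [0,7] + [0,6].
As a 30×20 matrix over Z this has rank 20, with invariant factors (1,1,1,1,1,1,1,1,1,1,1,1,1,1,1,1,1,1,1,2).

Reading off H_k = ker ∂_k / im ∂_{k+1}:

  H_0: rank C_0 − rank ∂_1 = 10 − 9 = 1, and the invariant factors of ∂_1 are all 1, so H_0 = Z.
  H_1: rank ker ∂_1 − rank ∂_2 = (30 − 9) − 20 = 1, and ∂_2 has invariant factor 2 > 1, so H_1 = Z ⊕ Z_2.
  H_2: rank ker ∂_2 − rank ∂_3 = (20 − 20) − 0 = 0, and there is no ∂_3, so H_2 = 0.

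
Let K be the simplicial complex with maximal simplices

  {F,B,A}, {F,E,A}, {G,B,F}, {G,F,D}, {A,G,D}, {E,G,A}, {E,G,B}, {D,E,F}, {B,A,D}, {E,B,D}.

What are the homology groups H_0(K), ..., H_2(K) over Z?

Take the total order A < B < D < E < F < G on the vertex set. Then K (dimension 2) consists of the simplices:

  0-simplices (6): A, B, D, E, F, G
  1-simplices (15): AB, AD, AE, AF, AG, BD, BE, BF, BG, DE, DF, DG, EF, EG, FG
  2-simplices (10): ABD, ABF, ADG, AEF, AEG, BDE, BEG, BFG, DEF, DFG

giving chain groups C_0 ≅ Z^6, C_1 ≅ Z^15, C_2 ≅ Z^10.

∂_1: C_1 → C_0 maps an edge to its endpoints' difference, ∂[p,q] = q − p. For instance
  ∂BE = E − B.
As a 6×15 matrix over Z this has rank 5, with invariant factors (1,1,1,1,1).

∂_2: C_2 → C_1 sends each 2-simplex [p,q,r] to [q,r] − [p,r] + [p,q]. For instance
  ∂ABD = BD − AD + AB,
  ∂BDE = DE − BE + BD.
The 15×10 boundary matrix has rank 10 and Smith normal form diag(1,1,1,1,1,1,1,1,1,2).

Now H_k = ker ∂_k / im ∂_{k+1}, so:

  H_0: rank C_0 − rank ∂_1 = 6 − 5 = 1, and the invariant factors of ∂_1 are all 1, so H_0 = Z.
  H_1: rank ker ∂_1 − rank ∂_2 = (15 − 5) − 10 = 0, and ∂_2 has invariant factor 2 > 1, so H_1 = Z_2.
  H_2: rank ker ∂_2 − rank ∂_3 = (10 − 10) − 0 = 0, and there is no ∂_3, so H_2 = 0.

H_0 ≅ Z,  H_1 ≅ Z_2,  H_2 = 0.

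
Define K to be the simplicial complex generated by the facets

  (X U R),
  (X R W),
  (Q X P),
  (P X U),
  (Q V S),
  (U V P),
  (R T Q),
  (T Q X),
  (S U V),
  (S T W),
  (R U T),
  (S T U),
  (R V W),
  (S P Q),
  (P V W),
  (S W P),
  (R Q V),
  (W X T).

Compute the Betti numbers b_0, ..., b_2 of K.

K has 9 vertices, 27 edges, 18 triangles.
rank ∂_0 = 0, rank ∂_1 = 8 ⇒ b_0 = 9 − 0 − 8 = 1; all invariant factors of ∂_1 are 1 so no torsion. So H_0 = Z.
rank ∂_1 = 8, rank ∂_2 = 18 ⇒ b_1 = 27 − 8 − 18 = 1; ∂_2 has invariant factor(s) [2] giving torsion. So H_1 = Z ⊕ Z/2.
rank ∂_2 = 18, rank ∂_3 = 0 ⇒ b_2 = 18 − 18 − 0 = 0. So H_2 = 0.

b_0 = 1, b_1 = 1, b_2 = 0.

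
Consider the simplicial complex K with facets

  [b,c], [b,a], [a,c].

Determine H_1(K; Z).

H_1 ≅ Z.

Order the vertices as a < b < c. Listing each simplex with vertices in this order, K has dimension 1 with simplices:

  0-simplices (3): a, b, c
  1-simplices (3): ab, ac, bc

so the chain groups are C_0 ≅ Z^3, C_1 ≅ Z^3.

∂_1: C_1 → C_0 is given by ∂[p,q] = [q] − [p]. For instance
  ∂bc = c − b.
The resulting 3×3 matrix has rank 2, and its Smith normal form has invariant factors (1,1).

Now H_k = ker ∂_k / im ∂_{k+1}, so:

  H_1: rank ker ∂_1 − rank ∂_2 = (3 − 2) − 0 = 1, and there is no ∂_2, so H_1 = Z.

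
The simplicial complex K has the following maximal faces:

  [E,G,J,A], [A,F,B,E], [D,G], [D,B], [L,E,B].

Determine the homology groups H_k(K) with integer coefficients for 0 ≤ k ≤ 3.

Fix the vertex order A < B < D < E < F < G < J < L and write every simplex with vertices in increasing order. Then dim K = 3 and the simplices of K are:

  0-simplices (8): A, B, D, E, F, G, J, L
  1-simplices (15): AB, AE, AF, AG, AJ, BD, BE, BF, BL, DG, EF, EG, EJ, EL, GJ
  2-simplices (9): ABE, ABF, AEF, AEG, AEJ, AGJ, BEF, BEL, EGJ
  3-simplices (2): ABEF, AEGJ

so the chain groups are C_0 ≅ Z^8, C_1 ≅ Z^15, C_2 ≅ Z^9, C_3 ≅ Z^2.

The boundary map ∂_1: C_1 → C_0 sends each edge [p,q] (with p < q) to q − p. For instance
  ∂AF = F − A.
The 8×15 boundary matrix has rank 7 and Smith normal form diag(1,1,1,1,1,1,1).

The boundary map ∂_2: C_2 → C_1 maps a triangle to the signed sum of its edges. For instance
  ∂AGJ = GJ − AJ + AG,
  ∂ABF = BF − AF + AB.
The 15×9 boundary matrix has rank 7 and Smith normal form diag(1,1,1,1,1,1,1).

Boundary ∂_3: C_3 → C_2 sends each 3-simplex σ to the alternating sum Σ_i (−1)^i (σ with its i-th vertex removed). For instance
  ∂ABEF = BEF − AEF + ABF − ABE,
  ∂AEGJ = EGJ − AGJ + AEJ − AEG.
As a 9×2 matrix over Z this has rank 2, with invariant factors (1,1).

Now H_k = ker ∂_k / im ∂_{k+1}, so:

  H_0: rank C_0 − rank ∂_1 = 8 − 7 = 1, and the invariant factors of ∂_1 are all 1, so H_0 = Z.
  H_1: rank ker ∂_1 − rank ∂_2 = (15 − 7) − 7 = 1, and the invariant factors of ∂_2 are all 1, so H_1 = Z.
  H_2: rank ker ∂_2 − rank ∂_3 = (9 − 7) − 2 = 0, and the invariant factors of ∂_3 are all 1, so H_2 = 0.
  H_3: rank ker ∂_3 − rank ∂_4 = (2 − 2) − 0 = 0, and there is no ∂_4, so H_3 = 0.

H_0 = Z,  H_1 = Z,  H_2 = 0,  H_3 = 0.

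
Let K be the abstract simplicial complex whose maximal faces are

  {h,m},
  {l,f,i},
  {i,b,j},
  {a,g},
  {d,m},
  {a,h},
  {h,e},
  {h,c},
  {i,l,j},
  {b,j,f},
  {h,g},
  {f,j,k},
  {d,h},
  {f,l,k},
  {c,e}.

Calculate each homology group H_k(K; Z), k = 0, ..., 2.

H_0 ≅ Z^2,  H_1 ≅ Z^4,  H_2 = 0.

Order the vertices as a < b < c < d < e < f < g < h < i < j < k < l < m. Listing each simplex with vertices in this order, K has dimension 2 with simplices:

  0-simplices (13): a, b, c, d, e, f, g, h, i, j, k, l, m
  1-simplices (21): ag, ah, bf, bi, bj, ce, ch, dh, dm, eh, fi, fj, fk, fl, gh, hm, ij, il, jk, jl, kl
  2-simplices (6): bfj, bij, fil, fjk, fkl, ijl

Hence C_0 ≅ Z^13, C_1 ≅ Z^21, C_2 ≅ Z^6.

Boundary ∂_1: C_1 → C_0 sends each edge [p,q] (with p < q) to q − p.
As a 13×21 matrix over Z this has rank 11, with invariant factors (1,1,1,1,1,1,1,1,1,1,1).

The boundary map ∂_2: C_2 → C_1 acts by ∂[p,q,r] = [q,r] − [p,r] + [p,q]. For instance
  ∂bij = ij − bj + bi,
  ∂fkl = kl − fl + fk.
This gives a 21×6 integer matrix of rank 6; reducing to Smith normal form yields diagonal entries (1,1,1,1,1,1).

From H_k ≅ ker(∂_k) / im(∂_{k+1}) we obtain:

  H_0: rank C_0 − rank ∂_1 = 13 − 11 = 2, and the invariant factors of ∂_1 are all 1, so H_0 = Z^2.
  H_1: rank ker ∂_1 − rank ∂_2 = (21 − 11) − 6 = 4, and the invariant factors of ∂_2 are all 1, so H_1 = Z^4.
  H_2: rank ker ∂_2 − rank ∂_3 = (6 − 6) − 0 = 0, and there is no ∂_3, so H_2 = 0.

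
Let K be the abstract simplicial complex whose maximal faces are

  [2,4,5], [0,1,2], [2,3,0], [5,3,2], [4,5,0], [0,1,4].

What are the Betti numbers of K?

b_0 = 1, b_1 = 1, b_2 = 0.

Order the vertices as 0 < 1 < 2 < 3 < 4 < 5. Listing each simplex with vertices in this order, K has dimension 2 with simplices:

  0-simplices (6): [0], [1], [2], [3], [4], [5]
  1-simplices (12): [0,1], [0,2], [0,3], [0,4], [0,5], [1,2], [1,4], [2,3], [2,4], [2,5], [3,5], [4,5]
  2-simplices (6): [0,1,2], [0,1,4], [0,2,3], [0,4,5], [2,3,5], [2,4,5]

Hence C_0 ≅ Z^6, C_1 ≅ Z^12, C_2 ≅ Z^6.

Boundary ∂_1: C_1 → C_0 sends each edge [p,q] (with p < q) to q − p. For instance
  ∂[3,5] = [5] − [3].
As a 6×12 matrix over Z this has rank 5, with invariant factors (1,1,1,1,1).

Boundary ∂_2: C_2 → C_1 maps a triangle to the signed sum of its edges. For instance
  ∂[0,4,5] = [4,5] − [0,5] + [0,4],
  ∂[2,4,5] = [4,5] − [2,5] + [2,4].
The 12×6 boundary matrix has rank 6 and Smith normal form diag(1,1,1,1,1,1).

Now H_k = ker ∂_k / im ∂_{k+1}, so:

  H_0: rank C_0 − rank ∂_1 = 6 − 5 = 1, and the invariant factors of ∂_1 are all 1, so H_0 ≅ Z.
  H_1: rank ker ∂_1 − rank ∂_2 = (12 − 5) − 6 = 1, and the invariant factors of ∂_2 are all 1, so H_1 ≅ Z.
  H_2: rank ker ∂_2 − rank ∂_3 = (6 − 6) − 0 = 0, and there is no ∂_3, so H_2 ≅ 0.

Hence the Betti numbers are b_0 = 1, b_1 = 1, b_2 = 0.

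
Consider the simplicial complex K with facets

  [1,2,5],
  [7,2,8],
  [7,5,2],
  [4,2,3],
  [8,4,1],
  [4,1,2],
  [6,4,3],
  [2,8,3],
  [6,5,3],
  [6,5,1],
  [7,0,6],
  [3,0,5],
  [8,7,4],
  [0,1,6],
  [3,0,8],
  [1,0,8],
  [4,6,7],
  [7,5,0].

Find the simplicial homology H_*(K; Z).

K has 9 vertices, 27 edges, 18 triangles.
rank ∂_0 = 0, rank ∂_1 = 8 ⇒ b_0 = 9 − 0 − 8 = 1; all invariant factors of ∂_1 are 1 so no torsion. So H_0 ≅ Z.
rank ∂_1 = 8, rank ∂_2 = 18 ⇒ b_1 = 27 − 8 − 18 = 1; ∂_2 has invariant factor(s) [2] giving torsion. So H_1 ≅ Z ⊕ Z/2Z.
rank ∂_2 = 18, rank ∂_3 = 0 ⇒ b_2 = 18 − 18 − 0 = 0. So H_2 ≅ 0.

H_0 = Z,  H_1 = Z ⊕ Z/2Z,  H_2 = 0.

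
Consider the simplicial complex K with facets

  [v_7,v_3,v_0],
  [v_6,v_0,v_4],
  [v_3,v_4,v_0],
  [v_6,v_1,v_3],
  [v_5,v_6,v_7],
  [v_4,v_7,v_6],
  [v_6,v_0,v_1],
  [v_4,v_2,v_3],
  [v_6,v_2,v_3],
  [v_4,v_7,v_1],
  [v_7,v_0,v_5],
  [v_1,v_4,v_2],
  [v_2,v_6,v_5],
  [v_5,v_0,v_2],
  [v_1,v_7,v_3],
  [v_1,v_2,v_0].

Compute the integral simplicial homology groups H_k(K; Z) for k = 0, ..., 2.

We work with the vertex ordering v_0 < v_1 < v_2 < v_3 < v_4 < v_5 < v_6 < v_7. The simplices of K, each written with vertices in increasing order, are:

  0-simplices (8): [v_0], [v_1], [v_2], [v_3], [v_4], [v_5], [v_6], [v_7]
  1-simplices (24): (24 of them)
  2-simplices (16): (16 of them)

so the chain groups are C_0 ≅ Z^8, C_1 ≅ Z^24, C_2 ≅ Z^16.

∂_1: C_1 → C_0 is given by ∂[p,q] = [q] − [p].
The resulting 8×24 matrix has rank 7, and its Smith normal form has invariant factors (1,1,1,1,1,1,1).

Boundary ∂_2: C_2 → C_1 acts by ∂[p,q,r] = [q,r] − [p,r] + [p,q]. For instance
  ∂[v_0,v_3,v_4] = [v_3,v_4] − [v_0,v_4] + [v_0,v_3],
  ∂[v_5,v_6,v_7] = [v_6,v_7] − [v_5,v_7] + [v_5,v_6].
This gives a 24×16 integer matrix of rank 15; reducing to Smith normal form yields diagonal entries (1,1,1,1,1,1,1,1,1,1,1,1,1,1,1).

Computing H_k = (kernel of ∂_k) / (image of ∂_{k+1}):

  H_0: rank C_0 − rank ∂_1 = 8 − 7 = 1, and the invariant factors of ∂_1 are all 1, so H_0 = Z.
  H_1: rank ker ∂_1 − rank ∂_2 = (24 − 7) − 15 = 2, and the invariant factors of ∂_2 are all 1, so H_1 = Z^2.
  H_2: rank ker ∂_2 − rank ∂_3 = (16 − 15) − 0 = 1, and there is no ∂_3, so H_2 = Z.

(K is a triangulation of the torus T^2.)

H_0 = Z,  H_1 = Z^2,  H_2 = Z.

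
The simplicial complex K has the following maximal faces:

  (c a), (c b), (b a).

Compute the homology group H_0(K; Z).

H_0 = Z.

Order the vertices as a < b < c. Listing each simplex with vertices in this order, K has dimension 1 with simplices:

  0-simplices (3): a, b, c
  1-simplices (3): ab, ac, bc

giving chain groups C_0 ≅ Z^3, C_1 ≅ Z^3.

The boundary map ∂_1: C_1 → C_0 sends each edge [p,q] (with p < q) to q − p.
The 3×3 boundary matrix has rank 2 and Smith normal form diag(1,1).

Now H_k = ker ∂_k / im ∂_{k+1}, so:

  H_0: rank C_0 − rank ∂_1 = 3 − 2 = 1, and the invariant factors of ∂_1 are all 1, so H_0 ≅ Z.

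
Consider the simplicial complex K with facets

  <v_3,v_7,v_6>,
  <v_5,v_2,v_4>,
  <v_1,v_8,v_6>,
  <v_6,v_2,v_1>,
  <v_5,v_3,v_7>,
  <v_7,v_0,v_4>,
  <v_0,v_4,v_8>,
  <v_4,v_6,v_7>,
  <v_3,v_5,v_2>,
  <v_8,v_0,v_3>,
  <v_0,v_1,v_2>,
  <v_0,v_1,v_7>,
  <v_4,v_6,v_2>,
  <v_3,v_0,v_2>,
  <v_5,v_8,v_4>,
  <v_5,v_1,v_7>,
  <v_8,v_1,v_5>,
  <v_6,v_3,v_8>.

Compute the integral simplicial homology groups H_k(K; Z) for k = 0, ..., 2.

H_0 ≅ Z,  H_1 ≅ Z^2,  H_2 ≅ Z.

Fix the vertex order v_0 < v_1 < v_2 < v_3 < v_4 < v_5 < v_6 < v_7 < v_8 and write every simplex with vertices in increasing order. Then dim K = 2 and the simplices of K are:

  0-simplices (9): [v_0], [v_1], [v_2], [v_3], [v_4], [v_5], [v_6], [v_7], [v_8]
  1-simplices (27): (27 of them)
  2-simplices (18): (18 of them)

Hence C_0 ≅ Z^9, C_1 ≅ Z^27, C_2 ≅ Z^18.

Boundary ∂_1: C_1 → C_0 sends each edge [p,q] (with p < q) to q − p. For instance
  ∂[v_0,v_8] = [v_8] − [v_0].
This gives a 9×27 integer matrix of rank 8; reducing to Smith normal form yields diagonal entries (1,1,1,1,1,1,1,1).

∂_2: C_2 → C_1 sends each 2-simplex [p,q,r] to [q,r] − [p,r] + [p,q]. For instance
  ∂[v_3,v_6,v_8] = [v_6,v_8] − [v_3,v_8] + [v_3,v_6],
  ∂[v_0,v_1,v_7] = [v_1,v_7] − [v_0,v_7] + [v_0,v_1].
The resulting 27×18 matrix has rank 17, and its Smith normal form has invariant factors (1,1,1,1,1,1,1,1,1,1,1,1,1,1,1,1,1).

Reading off H_k = ker ∂_k / im ∂_{k+1}:

  H_0: rank C_0 − rank ∂_1 = 9 − 8 = 1, and the invariant factors of ∂_1 are all 1, so H_0 = Z.
  H_1: rank ker ∂_1 − rank ∂_2 = (27 − 8) − 17 = 2, and the invariant factors of ∂_2 are all 1, so H_1 = Z^2.
  H_2: rank ker ∂_2 − rank ∂_3 = (18 − 17) − 0 = 1, and there is no ∂_3, so H_2 = Z.

As a check, the Euler characteristic is 9 − 27 + 18 = 0, which agrees with 1 − 2 + 1 = 0.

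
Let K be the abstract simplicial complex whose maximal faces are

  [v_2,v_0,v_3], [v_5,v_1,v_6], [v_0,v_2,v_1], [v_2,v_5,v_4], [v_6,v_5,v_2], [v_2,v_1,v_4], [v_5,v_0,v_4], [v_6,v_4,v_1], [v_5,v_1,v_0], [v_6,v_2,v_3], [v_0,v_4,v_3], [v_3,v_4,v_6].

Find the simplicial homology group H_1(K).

K has 7 vertices, 18 edges, 12 triangles.
rank ∂_1 = 6, rank ∂_2 = 12 ⇒ b_1 = 18 − 6 − 12 = 0; ∂_2 has invariant factor(s) [2] giving torsion. So H_1 ≅ Z/2.

H_1 ≅ Z/2.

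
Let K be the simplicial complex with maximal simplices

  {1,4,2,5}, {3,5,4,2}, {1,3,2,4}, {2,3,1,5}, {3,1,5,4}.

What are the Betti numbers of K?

Fix the vertex order 1 < 2 < 3 < 4 < 5 and write every simplex with vertices in increasing order. Then dim K = 3 and the simplices of K are:

  0-simplices (5): [1], [2], [3], [4], [5]
  1-simplices (10): [1,2], [1,3], [1,4], [1,5], [2,3], [2,4], [2,5], [3,4], [3,5], [4,5]
  2-simplices (10): [1,2,3], [1,2,4], [1,2,5], [1,3,4], [1,3,5], [1,4,5], [2,3,4], [2,3,5], [2,4,5], [3,4,5]
  3-simplices (5): [1,2,3,4], [1,2,3,5], [1,2,4,5], [1,3,4,5], [2,3,4,5]

Hence C_0 ≅ Z^5, C_1 ≅ Z^10, C_2 ≅ Z^10, C_3 ≅ Z^5.

The boundary map ∂_1: C_1 → C_0 sends each edge [p,q] (with p < q) to q − p. For instance
  ∂[2,5] = [5] − [2].
The 5×10 boundary matrix has rank 4 and Smith normal form diag(1,1,1,1).

Boundary ∂_2: C_2 → C_1 maps a triangle to the signed sum of its edges. For instance
  ∂[2,4,5] = [4,5] − [2,5] + [2,4],
  ∂[1,2,3] = [2,3] − [1,3] + [1,2].
This gives a 10×10 integer matrix of rank 6; reducing to Smith normal form yields diagonal entries (1,1,1,1,1,1).

∂_3: C_3 → C_2 sends each 3-simplex σ to the alternating sum Σ_i (−1)^i (σ with its i-th vertex removed). For instance
  ∂[1,3,4,5] = [3,4,5] − [1,4,5] + [1,3,5] − [1,3,4],
  ∂[1,2,3,4] = [2,3,4] − [1,3,4] + [1,2,4] − [1,2,3].
The 10×5 boundary matrix has rank 4 and Smith normal form diag(1,1,1,1).

Computing H_k = (kernel of ∂_k) / (image of ∂_{k+1}):

  H_0: rank C_0 − rank ∂_1 = 5 − 4 = 1, and the invariant factors of ∂_1 are all 1, so H_0 = Z.
  H_1: rank ker ∂_1 − rank ∂_2 = (10 − 4) − 6 = 0, and the invariant factors of ∂_2 are all 1, so H_1 = 0.
  H_2: rank ker ∂_2 − rank ∂_3 = (10 − 6) − 4 = 0, and the invariant factors of ∂_3 are all 1, so H_2 = 0.
  H_3: rank ker ∂_3 − rank ∂_4 = (5 − 4) − 0 = 1, and there is no ∂_4, so H_3 = Z.

Hence the Betti numbers are b_0 = 1, b_1 = 0, b_2 = 0, b_3 = 1.

b_0 = 1, b_1 = 0, b_2 = 0, b_3 = 1.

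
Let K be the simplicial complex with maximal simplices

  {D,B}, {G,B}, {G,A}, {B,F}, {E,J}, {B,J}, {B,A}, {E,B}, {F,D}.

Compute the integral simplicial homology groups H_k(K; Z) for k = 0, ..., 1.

Take the total order A < B < D < E < F < G < J on the vertex set. Then K (dimension 1) consists of the simplices:

  0-simplices (7): A, B, D, E, F, G, J
  1-simplices (9): AB, AG, BD, BE, BF, BG, BJ, DF, EJ

giving chain groups C_0 ≅ Z^7, C_1 ≅ Z^9.

Boundary ∂_1: C_1 → C_0 is given by ∂[p,q] = [q] − [p]. For instance
  ∂BF = F − B.
The resulting 7×9 matrix has rank 6, and its Smith normal form has invariant factors (1,1,1,1,1,1).

Computing H_k = (kernel of ∂_k) / (image of ∂_{k+1}):

  H_0: rank C_0 − rank ∂_1 = 7 − 6 = 1, and the invariant factors of ∂_1 are all 1, so H_0 ≅ Z.
  H_1: rank ker ∂_1 − rank ∂_2 = (9 − 6) − 0 = 3, and there is no ∂_2, so H_1 ≅ Z^3.

As a check, the Euler characteristic is 7 − 9 = -2, which agrees with 1 − 3 = -2.

H_0 ≅ Z,  H_1 ≅ Z^3.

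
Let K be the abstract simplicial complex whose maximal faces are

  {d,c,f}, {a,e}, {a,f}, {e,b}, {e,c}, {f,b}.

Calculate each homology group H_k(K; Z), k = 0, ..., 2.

H_0 = Z,  H_1 = Z^2,  H_2 = 0.

Fix the vertex order a < b < c < d < e < f and write every simplex with vertices in increasing order. Then dim K = 2 and the simplices of K are:

  0-simplices (6): a, b, c, d, e, f
  1-simplices (8): ae, af, be, bf, cd, ce, cf, df
  2-simplices (1): cdf

Hence C_0 ≅ Z^6, C_1 ≅ Z^8, C_2 ≅ Z^1.

Boundary ∂_1: C_1 → C_0 maps an edge to its endpoints' difference, ∂[p,q] = q − p.
As a 6×8 matrix over Z this has rank 5, with invariant factors (1,1,1,1,1).

The boundary map ∂_2: C_2 → C_1 acts by ∂[p,q,r] = [q,r] − [p,r] + [p,q]. For instance
  ∂cdf = df − cf + cd.
As a 8×1 matrix over Z this has rank 1, with invariant factors (1).

Now H_k = ker ∂_k / im ∂_{k+1}, so:

  H_0: rank C_0 − rank ∂_1 = 6 − 5 = 1, and the invariant factors of ∂_1 are all 1, so H_0 = Z.
  H_1: rank ker ∂_1 − rank ∂_2 = (8 − 5) − 1 = 2, and the invariant factors of ∂_2 are all 1, so H_1 = Z^2.
  H_2: rank ker ∂_2 − rank ∂_3 = (1 − 1) − 0 = 0, and there is no ∂_3, so H_2 = 0.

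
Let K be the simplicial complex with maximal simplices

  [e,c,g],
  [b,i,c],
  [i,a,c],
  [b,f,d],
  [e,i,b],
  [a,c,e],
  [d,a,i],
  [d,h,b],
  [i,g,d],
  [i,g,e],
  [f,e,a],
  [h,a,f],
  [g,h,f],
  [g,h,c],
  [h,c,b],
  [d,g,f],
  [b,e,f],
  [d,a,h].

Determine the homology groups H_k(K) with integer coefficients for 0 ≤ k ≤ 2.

We work with the vertex ordering a < b < c < d < e < f < g < h < i. The simplices of K, each written with vertices in increasing order, are:

  0-simplices (9): a, b, c, d, e, f, g, h, i
  1-simplices (27): ac, ad, ae, af, ah, ai, bc, bd, be, bf, bh, bi, ce, cg, ch, ci, df, dg, dh, di, ef, eg, ei, fg, fh, gh, gi
  2-simplices (18): ace, aci, adh, adi, aef, afh, bch, bci, bdf, bdh, bef, bei, ceg, cgh, dfg, dgi, egi, fgh

Hence C_0 ≅ Z^9, C_1 ≅ Z^27, C_2 ≅ Z^18.

The boundary map ∂_1: C_1 → C_0 maps an edge to its endpoints' difference, ∂[p,q] = q − p. For instance
  ∂ae = e − a.
The resulting 9×27 matrix has rank 8, and its Smith normal form has invariant factors (1,1,1,1,1,1,1,1).

The boundary map ∂_2: C_2 → C_1 sends each 2-simplex [p,q,r] to [q,r] − [p,r] + [p,q]. For instance
  ∂cgh = gh − ch + cg,
  ∂ace = ce − ae + ac.
The 27×18 boundary matrix has rank 18 and Smith normal form diag(1,1,1,1,1,1,1,1,1,1,1,1,1,1,1,1,1,2).

Reading off H_k = ker ∂_k / im ∂_{k+1}:

  H_0: rank C_0 − rank ∂_1 = 9 − 8 = 1, and the invariant factors of ∂_1 are all 1, so H_0 ≅ Z.
  H_1: rank ker ∂_1 − rank ∂_2 = (27 − 8) − 18 = 1, and ∂_2 has invariant factor 2 > 1, so H_1 ≅ Z ⊕ Z_2.
  H_2: rank ker ∂_2 − rank ∂_3 = (18 − 18) − 0 = 0, and there is no ∂_3, so H_2 ≅ 0.

(K is a triangulation of the Klein bottle.)

H_0 = Z,  H_1 = Z ⊕ Z_2,  H_2 = 0.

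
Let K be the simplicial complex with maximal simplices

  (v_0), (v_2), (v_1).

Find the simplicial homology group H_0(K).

H_0 ≅ Z^3.

Order the vertices as v_0 < v_1 < v_2. Listing each simplex with vertices in this order, K has dimension 0 with simplices:

  0-simplices (3): [v_0], [v_1], [v_2]

giving chain groups C_0 ≅ Z^3.

Reading off H_k = ker ∂_k / im ∂_{k+1}:

  H_0: rank C_0 − rank ∂_1 = 3 − 0 = 3, and there is no ∂_1, so H_0 = Z^3.

(K is a triangulation of a set of 3 points.)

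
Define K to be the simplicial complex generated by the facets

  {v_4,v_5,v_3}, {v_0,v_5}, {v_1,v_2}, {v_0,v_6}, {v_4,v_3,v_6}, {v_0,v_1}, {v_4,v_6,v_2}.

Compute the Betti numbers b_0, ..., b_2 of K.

b_0 = 1, b_1 = 2, b_2 = 0.

Order the vertices as v_0 < v_1 < v_2 < v_3 < v_4 < v_5 < v_6. Listing each simplex with vertices in this order, K has dimension 2 with simplices:

  0-simplices (7): [v_0], [v_1], [v_2], [v_3], [v_4], [v_5], [v_6]
  1-simplices (11): [v_0,v_1], [v_0,v_5], [v_0,v_6], [v_1,v_2], [v_2,v_4], [v_2,v_6], [v_3,v_4], [v_3,v_5], [v_3,v_6], [v_4,v_5], [v_4,v_6]
  2-simplices (3): [v_2,v_4,v_6], [v_3,v_4,v_5], [v_3,v_4,v_6]

so the chain groups are C_0 ≅ Z^7, C_1 ≅ Z^11, C_2 ≅ Z^3.

Boundary ∂_1: C_1 → C_0 sends each edge [p,q] (with p < q) to q − p. For instance
  ∂[v_3,v_4] = [v_4] − [v_3].
The resulting 7×11 matrix has rank 6, and its Smith normal form has invariant factors (1,1,1,1,1,1).

The boundary map ∂_2: C_2 → C_1 acts by ∂[p,q,r] = [q,r] − [p,r] + [p,q]. For instance
  ∂[v_3,v_4,v_5] = [v_4,v_5] − [v_3,v_5] + [v_3,v_4],
  ∂[v_3,v_4,v_6] = [v_4,v_6] − [v_3,v_6] + [v_3,v_4].
As a 11×3 matrix over Z this has rank 3, with invariant factors (1,1,1).

Now H_k = ker ∂_k / im ∂_{k+1}, so:

  H_0: rank C_0 − rank ∂_1 = 7 − 6 = 1, and the invariant factors of ∂_1 are all 1, so H_0 ≅ Z.
  H_1: rank ker ∂_1 − rank ∂_2 = (11 − 6) − 3 = 2, and the invariant factors of ∂_2 are all 1, so H_1 ≅ Z^2.
  H_2: rank ker ∂_2 − rank ∂_3 = (3 − 3) − 0 = 0, and there is no ∂_3, so H_2 ≅ 0.

As a check, the Euler characteristic is 7 − 11 + 3 = -1, which agrees with 1 − 2 + 0 = -1.

Hence the Betti numbers are b_0 = 1, b_1 = 2, b_2 = 0.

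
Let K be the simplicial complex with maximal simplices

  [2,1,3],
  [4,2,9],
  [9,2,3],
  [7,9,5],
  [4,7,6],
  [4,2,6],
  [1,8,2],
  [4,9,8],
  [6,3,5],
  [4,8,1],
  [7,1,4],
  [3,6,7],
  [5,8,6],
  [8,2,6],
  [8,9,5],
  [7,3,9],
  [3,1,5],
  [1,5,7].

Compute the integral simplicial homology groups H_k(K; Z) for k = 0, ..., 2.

H_0 = Z,  H_1 = Z ⊕ Z/2,  H_2 = 0.

K has 9 vertices, 27 edges, 18 triangles.
rank ∂_0 = 0, rank ∂_1 = 8 ⇒ b_0 = 9 − 0 − 8 = 1; all invariant factors of ∂_1 are 1 so no torsion. So H_0 ≅ Z.
rank ∂_1 = 8, rank ∂_2 = 18 ⇒ b_1 = 27 − 8 − 18 = 1; ∂_2 has invariant factor(s) [2] giving torsion. So H_1 ≅ Z ⊕ Z/2.
rank ∂_2 = 18, rank ∂_3 = 0 ⇒ b_2 = 18 − 18 − 0 = 0. So H_2 ≅ 0.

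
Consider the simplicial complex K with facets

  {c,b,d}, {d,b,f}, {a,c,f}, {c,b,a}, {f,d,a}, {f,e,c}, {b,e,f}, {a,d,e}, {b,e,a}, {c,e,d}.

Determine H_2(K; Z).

K has 6 vertices, 15 edges, 10 triangles.
rank ∂_2 = 10, rank ∂_3 = 0 ⇒ b_2 = 10 − 10 − 0 = 0. So H_2 ≅ 0.

H_2 ≅ 0.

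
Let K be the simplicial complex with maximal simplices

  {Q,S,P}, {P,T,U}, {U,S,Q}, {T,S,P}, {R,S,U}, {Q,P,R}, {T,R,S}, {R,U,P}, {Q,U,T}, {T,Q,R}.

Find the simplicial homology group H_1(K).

Fix the vertex order P < Q < R < S < T < U and write every simplex with vertices in increasing order. Then dim K = 2 and the simplices of K are:

  0-simplices (6): P, Q, R, S, T, U
  1-simplices (15): PQ, PR, PS, PT, PU, QR, QS, QT, QU, RS, RT, RU, ST, SU, TU
  2-simplices (10): PQR, PQS, PRU, PST, PTU, QRT, QSU, QTU, RST, RSU

giving chain groups C_0 ≅ Z^6, C_1 ≅ Z^15, C_2 ≅ Z^10.

∂_1: C_1 → C_0 sends each edge [p,q] (with p < q) to q − p. For instance
  ∂RU = U − R.
The resulting 6×15 matrix has rank 5, and its Smith normal form has invariant factors (1,1,1,1,1).

∂_2: C_2 → C_1 sends each 2-simplex [p,q,r] to [q,r] − [p,r] + [p,q]. For instance
  ∂PQR = QR − PR + PQ,
  ∂RSU = SU − RU + RS.
As a 15×10 matrix over Z this has rank 10, with invariant factors (1,1,1,1,1,1,1,1,1,2).

Now H_k = ker ∂_k / im ∂_{k+1}, so:

  H_1: rank ker ∂_1 − rank ∂_2 = (15 − 5) − 10 = 0, and ∂_2 has invariant factor 2 > 1, so H_1 = Z/2.

(K is a triangulation of the real projective plane RP^2.)

H_1 ≅ Z/2.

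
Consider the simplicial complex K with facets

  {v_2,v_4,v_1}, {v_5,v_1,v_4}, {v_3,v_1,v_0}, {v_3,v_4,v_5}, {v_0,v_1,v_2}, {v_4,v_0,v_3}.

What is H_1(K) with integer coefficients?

H_1 = Z.

K has 6 vertices, 12 edges, 6 triangles.
rank ∂_1 = 5, rank ∂_2 = 6 ⇒ b_1 = 12 − 5 − 6 = 1; all invariant factors of ∂_2 are 1 so no torsion. So H_1 ≅ Z.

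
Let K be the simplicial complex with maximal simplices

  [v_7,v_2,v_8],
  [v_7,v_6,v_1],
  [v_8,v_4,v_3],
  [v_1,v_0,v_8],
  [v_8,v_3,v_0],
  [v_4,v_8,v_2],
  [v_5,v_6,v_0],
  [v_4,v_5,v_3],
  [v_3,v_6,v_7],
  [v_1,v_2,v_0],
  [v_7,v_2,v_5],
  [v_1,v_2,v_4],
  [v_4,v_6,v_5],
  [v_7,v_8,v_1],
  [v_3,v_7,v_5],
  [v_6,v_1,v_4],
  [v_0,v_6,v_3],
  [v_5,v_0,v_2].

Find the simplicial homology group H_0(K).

Fix the vertex order v_0 < v_1 < v_2 < v_3 < v_4 < v_5 < v_6 < v_7 < v_8 and write every simplex with vertices in increasing order. Then dim K = 2 and the simplices of K are:

  0-simplices (9): [v_0], [v_1], [v_2], [v_3], [v_4], [v_5], [v_6], [v_7], [v_8]
  1-simplices (27): (27 of them)
  2-simplices (18): (18 of them)

Hence C_0 ≅ Z^9, C_1 ≅ Z^27, C_2 ≅ Z^18.

Boundary ∂_1: C_1 → C_0 maps an edge to its endpoints' difference, ∂[p,q] = q − p. For instance
  ∂[v_3,v_8] = [v_8] − [v_3].
The 9×27 boundary matrix has rank 8 and Smith normal form diag(1,1,1,1,1,1,1,1).

The boundary map ∂_2: C_2 → C_1 sends each 2-simplex [p,q,r] to [q,r] − [p,r] + [p,q]. For instance
  ∂[v_2,v_7,v_8] = [v_7,v_8] − [v_2,v_8] + [v_2,v_7],
  ∂[v_0,v_1,v_2] = [v_1,v_2] − [v_0,v_2] + [v_0,v_1].
The 27×18 boundary matrix has rank 18 and Smith normal form diag(1,1,1,1,1,1,1,1,1,1,1,1,1,1,1,1,1,2).

From H_k ≅ ker(∂_k) / im(∂_{k+1}) we obtain:

  H_0: rank C_0 − rank ∂_1 = 9 − 8 = 1, and the invariant factors of ∂_1 are all 1, so H_0 = Z.

H_0 = Z.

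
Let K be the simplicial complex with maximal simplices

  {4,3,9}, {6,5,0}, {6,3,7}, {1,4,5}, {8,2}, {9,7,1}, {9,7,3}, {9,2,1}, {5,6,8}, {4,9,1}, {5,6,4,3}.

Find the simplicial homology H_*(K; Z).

We work with the vertex ordering 0 < 1 < 2 < 3 < 4 < 5 < 6 < 7 < 8 < 9. The simplices of K, each written with vertices in increasing order, are:

  0-simplices (10): [0], [1], [2], [3], [4], [5], [6], [7], [8], [9]
  1-simplices (22): [0,5], [0,6], [1,2], [1,4], [1,5], [1,7], [1,9], [2,8], [2,9], [3,4], [3,5], [3,6], [3,7], [3,9], [4,5], [4,6], [4,9], [5,6], [5,8], [6,7], [6,8], [7,9]
  2-simplices (13): [0,5,6], [1,2,9], [1,4,5], [1,4,9], [1,7,9], [3,4,5], [3,4,6], [3,4,9], [3,5,6], [3,6,7], [3,7,9], [4,5,6], [5,6,8]
  3-simplices (1): [3,4,5,6]

so the chain groups are C_0 ≅ Z^10, C_1 ≅ Z^22, C_2 ≅ Z^13, C_3 ≅ Z^1.

Boundary ∂_1: C_1 → C_0 is given by ∂[p,q] = [q] − [p].
As a 10×22 matrix over Z this has rank 9, with invariant factors (1,1,1,1,1,1,1,1,1).

The boundary map ∂_2: C_2 → C_1 sends each 2-simplex [p,q,r] to [q,r] − [p,r] + [p,q]. For instance
  ∂[1,7,9] = [7,9] − [1,9] + [1,7],
  ∂[1,2,9] = [2,9] − [1,9] + [1,2].
The resulting 22×13 matrix has rank 12, and its Smith normal form has invariant factors (1,1,1,1,1,1,1,1,1,1,1,1).

Boundary ∂_3: C_3 → C_2 sends each 3-simplex σ to the alternating sum Σ_i (−1)^i (σ with its i-th vertex removed). For instance
  ∂[3,4,5,6] = [4,5,6] − [3,5,6] + [3,4,6] − [3,4,5].
The 13×1 boundary matrix has rank 1 and Smith normal form diag(1).

From H_k ≅ ker(∂_k) / im(∂_{k+1}) we obtain:

  H_0: rank C_0 − rank ∂_1 = 10 − 9 = 1, and the invariant factors of ∂_1 are all 1, so H_0 = Z.
  H_1: rank ker ∂_1 − rank ∂_2 = (22 − 9) − 12 = 1, and the invariant factors of ∂_2 are all 1, so H_1 = Z.
  H_2: rank ker ∂_2 − rank ∂_3 = (13 − 12) − 1 = 0, and the invariant factors of ∂_3 are all 1, so H_2 = 0.
  H_3: rank ker ∂_3 − rank ∂_4 = (1 − 1) − 0 = 0, and there is no ∂_4, so H_3 = 0.

H_0 = Z,  H_1 = Z,  H_2 = 0,  H_3 = 0.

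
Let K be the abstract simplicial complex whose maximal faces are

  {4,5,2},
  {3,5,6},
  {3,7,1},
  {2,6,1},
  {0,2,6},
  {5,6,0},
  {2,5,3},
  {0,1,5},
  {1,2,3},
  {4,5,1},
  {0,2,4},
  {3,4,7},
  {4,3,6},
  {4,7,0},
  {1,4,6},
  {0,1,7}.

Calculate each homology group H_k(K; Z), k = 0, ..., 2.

H_0 = Z,  H_1 = Z^2,  H_2 = Z.

K has 8 vertices, 24 edges, 16 triangles.
rank ∂_0 = 0, rank ∂_1 = 7 ⇒ b_0 = 8 − 0 − 7 = 1; all invariant factors of ∂_1 are 1 so no torsion. So H_0 = Z.
rank ∂_1 = 7, rank ∂_2 = 15 ⇒ b_1 = 24 − 7 − 15 = 2; all invariant factors of ∂_2 are 1 so no torsion. So H_1 = Z^2.
rank ∂_2 = 15, rank ∂_3 = 0 ⇒ b_2 = 16 − 15 − 0 = 1. So H_2 = Z.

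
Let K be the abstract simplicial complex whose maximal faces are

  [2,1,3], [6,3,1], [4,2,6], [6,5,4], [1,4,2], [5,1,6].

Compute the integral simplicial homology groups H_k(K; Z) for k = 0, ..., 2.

Take the total order 1 < 2 < 3 < 4 < 5 < 6 on the vertex set. Then K (dimension 2) consists of the simplices:

  0-simplices (6): [1], [2], [3], [4], [5], [6]
  1-simplices (12): [1,2], [1,3], [1,4], [1,5], [1,6], [2,3], [2,4], [2,6], [3,6], [4,5], [4,6], [5,6]
  2-simplices (6): [1,2,3], [1,2,4], [1,3,6], [1,5,6], [2,4,6], [4,5,6]

giving chain groups C_0 ≅ Z^6, C_1 ≅ Z^12, C_2 ≅ Z^6.

∂_1: C_1 → C_0 maps an edge to its endpoints' difference, ∂[p,q] = q − p.
The resulting 6×12 matrix has rank 5, and its Smith normal form has invariant factors (1,1,1,1,1).

Boundary ∂_2: C_2 → C_1 acts by ∂[p,q,r] = [q,r] − [p,r] + [p,q]. For instance
  ∂[1,3,6] = [3,6] − [1,6] + [1,3],
  ∂[1,5,6] = [5,6] − [1,6] + [1,5].
The resulting 12×6 matrix has rank 6, and its Smith normal form has invariant factors (1,1,1,1,1,1).

From H_k ≅ ker(∂_k) / im(∂_{k+1}) we obtain:

  H_0: rank C_0 − rank ∂_1 = 6 − 5 = 1, and the invariant factors of ∂_1 are all 1, so H_0 = Z.
  H_1: rank ker ∂_1 − rank ∂_2 = (12 − 5) − 6 = 1, and the invariant factors of ∂_2 are all 1, so H_1 = Z.
  H_2: rank ker ∂_2 − rank ∂_3 = (6 − 6) − 0 = 0, and there is no ∂_3, so H_2 = 0.

As a check, the Euler characteristic is 6 − 12 + 6 = 0, which agrees with 1 − 1 + 0 = 0.
(K is a triangulation of the cylinder S^1 x I.)

H_0 ≅ Z,  H_1 ≅ Z,  H_2 = 0.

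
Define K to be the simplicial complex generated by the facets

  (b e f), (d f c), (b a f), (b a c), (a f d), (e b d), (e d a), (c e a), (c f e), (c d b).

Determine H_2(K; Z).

Take the total order a < b < c < d < e < f on the vertex set. Then K (dimension 2) consists of the simplices:

  0-simplices (6): a, b, c, d, e, f
  1-simplices (15): ab, ac, ad, ae, af, bc, bd, be, bf, cd, ce, cf, de, df, ef
  2-simplices (10): abc, abf, ace, ade, adf, bcd, bde, bef, cdf, cef

so the chain groups are C_0 ≅ Z^6, C_1 ≅ Z^15, C_2 ≅ Z^10.

Boundary ∂_1: C_1 → C_0 maps an edge to its endpoints' difference, ∂[p,q] = q − p. For instance
  ∂ce = e − c.
As a 6×15 matrix over Z this has rank 5, with invariant factors (1,1,1,1,1).

Boundary ∂_2: C_2 → C_1 maps a triangle to the signed sum of its edges. For instance
  ∂adf = df − af + ad,
  ∂ade = de − ae + ad.
This gives a 15×10 integer matrix of rank 10; reducing to Smith normal form yields diagonal entries (1,1,1,1,1,1,1,1,1,2).

From H_k ≅ ker(∂_k) / im(∂_{k+1}) we obtain:

  H_2: rank ker ∂_2 − rank ∂_3 = (10 − 10) − 0 = 0, and there is no ∂_3, so H_2 ≅ 0.

H_2 ≅ 0.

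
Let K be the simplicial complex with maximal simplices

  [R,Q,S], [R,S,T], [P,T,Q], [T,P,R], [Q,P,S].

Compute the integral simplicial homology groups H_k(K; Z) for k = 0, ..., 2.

H_0 ≅ Z,  H_1 ≅ Z,  H_2 = 0.

Take the total order P < Q < R < S < T on the vertex set. Then K (dimension 2) consists of the simplices:

  0-simplices (5): P, Q, R, S, T
  1-simplices (10): PQ, PR, PS, PT, QR, QS, QT, RS, RT, ST
  2-simplices (5): PQS, PQT, PRT, QRS, RST

so the chain groups are C_0 ≅ Z^5, C_1 ≅ Z^10, C_2 ≅ Z^5.

The boundary map ∂_1: C_1 → C_0 maps an edge to its endpoints' difference, ∂[p,q] = q − p. For instance
  ∂RS = S − R.
As a 5×10 matrix over Z this has rank 4, with invariant factors (1,1,1,1).

The boundary map ∂_2: C_2 → C_1 maps a triangle to the signed sum of its edges. For instance
  ∂PQS = QS − PS + PQ,
  ∂PRT = RT − PT + PR.
The 10×5 boundary matrix has rank 5 and Smith normal form diag(1,1,1,1,1).

Reading off H_k = ker ∂_k / im ∂_{k+1}:

  H_0: rank C_0 − rank ∂_1 = 5 − 4 = 1, and the invariant factors of ∂_1 are all 1, so H_0 = Z.
  H_1: rank ker ∂_1 − rank ∂_2 = (10 − 4) − 5 = 1, and the invariant factors of ∂_2 are all 1, so H_1 = Z.
  H_2: rank ker ∂_2 − rank ∂_3 = (5 − 5) − 0 = 0, and there is no ∂_3, so H_2 = 0.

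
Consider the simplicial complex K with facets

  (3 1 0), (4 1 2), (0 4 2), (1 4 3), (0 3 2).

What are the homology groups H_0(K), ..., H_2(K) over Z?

Fix the vertex order 0 < 1 < 2 < 3 < 4 and write every simplex with vertices in increasing order. Then dim K = 2 and the simplices of K are:

  0-simplices (5): [0], [1], [2], [3], [4]
  1-simplices (10): [0,1], [0,2], [0,3], [0,4], [1,2], [1,3], [1,4], [2,3], [2,4], [3,4]
  2-simplices (5): [0,1,3], [0,2,3], [0,2,4], [1,2,4], [1,3,4]

so the chain groups are C_0 ≅ Z^5, C_1 ≅ Z^10, C_2 ≅ Z^5.

Boundary ∂_1: C_1 → C_0 sends each edge [p,q] (with p < q) to q − p. For instance
  ∂[2,4] = [4] − [2].
As a 5×10 matrix over Z this has rank 4, with invariant factors (1,1,1,1).

Boundary ∂_2: C_2 → C_1 sends each 2-simplex [p,q,r] to [q,r] − [p,r] + [p,q]. For instance
  ∂[0,2,3] = [2,3] − [0,3] + [0,2],
  ∂[1,3,4] = [3,4] − [1,4] + [1,3].
This gives a 10×5 integer matrix of rank 5; reducing to Smith normal form yields diagonal entries (1,1,1,1,1).

Computing H_k = (kernel of ∂_k) / (image of ∂_{k+1}):

  H_0: rank C_0 − rank ∂_1 = 5 − 4 = 1, and the invariant factors of ∂_1 are all 1, so H_0 = Z.
  H_1: rank ker ∂_1 − rank ∂_2 = (10 − 4) − 5 = 1, and the invariant factors of ∂_2 are all 1, so H_1 = Z.
  H_2: rank ker ∂_2 − rank ∂_3 = (5 − 5) − 0 = 0, and there is no ∂_3, so H_2 = 0.

As a check, the Euler characteristic is 5 − 10 + 5 = 0, which agrees with 1 − 1 + 0 = 0.
(K is a triangulation of the Möbius band.)

H_0 ≅ Z,  H_1 ≅ Z,  H_2 = 0.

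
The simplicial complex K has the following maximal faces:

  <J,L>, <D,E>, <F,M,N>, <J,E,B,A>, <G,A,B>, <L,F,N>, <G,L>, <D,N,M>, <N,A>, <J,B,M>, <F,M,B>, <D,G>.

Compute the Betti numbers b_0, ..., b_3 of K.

Take the total order A < B < D < E < F < G < J < L < M < N on the vertex set. Then K (dimension 3) consists of the simplices:

  0-simplices (10): A, B, D, E, F, G, J, L, M, N
  1-simplices (23): AB, AE, AG, AJ, AN, BE, BF, BG, BJ, BM, DE, DG, DM, DN, EJ, FL, FM, FN, GL, JL, JM, LN, MN
  2-simplices (10): ABE, ABG, ABJ, AEJ, BEJ, BFM, BJM, DMN, FLN, FMN
  3-simplices (1): ABEJ

so the chain groups are C_0 ≅ Z^10, C_1 ≅ Z^23, C_2 ≅ Z^10, C_3 ≅ Z^1.

Boundary ∂_1: C_1 → C_0 is given by ∂[p,q] = [q] − [p].
As a 10×23 matrix over Z this has rank 9, with invariant factors (1,1,1,1,1,1,1,1,1).

∂_2: C_2 → C_1 maps a triangle to the signed sum of its edges. For instance
  ∂AEJ = EJ − AJ + AE,
  ∂BJM = JM − BM + BJ.
This gives a 23×10 integer matrix of rank 9; reducing to Smith normal form yields diagonal entries (1,1,1,1,1,1,1,1,1).

∂_3: C_3 → C_2 sends each 3-simplex σ to the alternating sum Σ_i (−1)^i (σ with its i-th vertex removed). For instance
  ∂ABEJ = BEJ − AEJ + ABJ − ABE.
The 10×1 boundary matrix has rank 1 and Smith normal form diag(1).

Reading off H_k = ker ∂_k / im ∂_{k+1}:

  H_0: rank C_0 − rank ∂_1 = 10 − 9 = 1, and the invariant factors of ∂_1 are all 1, so H_0 = Z.
  H_1: rank ker ∂_1 − rank ∂_2 = (23 − 9) − 9 = 5, and the invariant factors of ∂_2 are all 1, so H_1 = Z^5.
  H_2: rank ker ∂_2 − rank ∂_3 = (10 − 9) − 1 = 0, and the invariant factors of ∂_3 are all 1, so H_2 = 0.
  H_3: rank ker ∂_3 − rank ∂_4 = (1 − 1) − 0 = 0, and there is no ∂_4, so H_3 = 0.

Hence the Betti numbers are b_0 = 1, b_1 = 5, b_2 = 0, b_3 = 0.

b_0 = 1, b_1 = 5, b_2 = 0, b_3 = 0.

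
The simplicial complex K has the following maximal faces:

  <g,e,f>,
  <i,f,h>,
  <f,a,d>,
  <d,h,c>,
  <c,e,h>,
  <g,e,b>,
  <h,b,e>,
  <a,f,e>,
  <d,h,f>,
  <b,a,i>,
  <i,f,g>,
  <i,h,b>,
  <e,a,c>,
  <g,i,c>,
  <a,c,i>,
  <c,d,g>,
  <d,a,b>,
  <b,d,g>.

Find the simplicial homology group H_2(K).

H_2 ≅ Z.

We work with the vertex ordering a < b < c < d < e < f < g < h < i. The simplices of K, each written with vertices in increasing order, are:

  0-simplices (9): a, b, c, d, e, f, g, h, i
  1-simplices (27): ab, ac, ad, ae, af, ai, bd, be, bg, bh, bi, cd, ce, cg, ch, ci, df, dg, dh, ef, eg, eh, fg, fh, fi, gi, hi
  2-simplices (18): abd, abi, ace, aci, adf, aef, bdg, beg, beh, bhi, cdg, cdh, ceh, cgi, dfh, efg, fgi, fhi

Hence C_0 ≅ Z^9, C_1 ≅ Z^27, C_2 ≅ Z^18.

Boundary ∂_1: C_1 → C_0 sends each edge [p,q] (with p < q) to q − p. For instance
  ∂be = e − b.
As a 9×27 matrix over Z this has rank 8, with invariant factors (1,1,1,1,1,1,1,1).

∂_2: C_2 → C_1 sends each 2-simplex [p,q,r] to [q,r] − [p,r] + [p,q]. For instance
  ∂beg = eg − bg + be,
  ∂ceh = eh − ch + ce.
The 27×18 boundary matrix has rank 17 and Smith normal form diag(1,1,1,1,1,1,1,1,1,1,1,1,1,1,1,1,1).

Computing H_k = (kernel of ∂_k) / (image of ∂_{k+1}):

  H_2: rank ker ∂_2 − rank ∂_3 = (18 − 17) − 0 = 1, and there is no ∂_3, so H_2 ≅ Z.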